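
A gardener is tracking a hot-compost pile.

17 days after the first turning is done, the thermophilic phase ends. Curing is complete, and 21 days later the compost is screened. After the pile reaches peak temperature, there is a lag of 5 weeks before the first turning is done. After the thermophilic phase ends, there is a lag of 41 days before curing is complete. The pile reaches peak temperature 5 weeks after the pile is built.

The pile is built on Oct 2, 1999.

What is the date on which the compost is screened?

The pile is built: Oct 2, 1999.
The pile reaches peak temperature: Oct 2, 1999 + 5 weeks = Nov 6, 1999.
The first turning is done: Nov 6, 1999 + 5 weeks = Dec 11, 1999.
The thermophilic phase ends: Dec 11, 1999 + 17 days = Dec 28, 1999.
Curing is complete: Dec 28, 1999 + 41 days = Feb 7, 2000.
The compost is screened: Feb 7, 2000 + 21 days = Feb 28, 2000.

Feb 28, 2000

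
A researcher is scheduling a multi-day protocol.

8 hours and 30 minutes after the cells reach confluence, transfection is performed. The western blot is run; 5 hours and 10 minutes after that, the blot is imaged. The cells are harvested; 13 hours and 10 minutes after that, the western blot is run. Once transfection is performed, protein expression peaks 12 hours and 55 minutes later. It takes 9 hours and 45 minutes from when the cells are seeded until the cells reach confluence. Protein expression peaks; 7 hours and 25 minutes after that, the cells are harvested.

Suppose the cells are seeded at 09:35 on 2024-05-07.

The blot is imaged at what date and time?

The cells are seeded: 09:35 May 7, 2024.
The cells reach confluence: 09:35 May 7, 2024 + 9h45m = 19:20 May 7, 2024.
Transfection is performed: 19:20 May 7, 2024 + 8h30m = 03:50 May 8, 2024.
Protein expression peaks: 03:50 May 8, 2024 + 12h55m = 16:45 May 8, 2024.
The cells are harvested: 16:45 May 8, 2024 + 7h25m = 00:10 May 9, 2024.
The western blot is run: 00:10 May 9, 2024 + 13h10m = 13:20 May 9, 2024.
The blot is imaged: 13:20 May 9, 2024 + 5h10m = 18:30 May 9, 2024.

18:30 on 2024-05-09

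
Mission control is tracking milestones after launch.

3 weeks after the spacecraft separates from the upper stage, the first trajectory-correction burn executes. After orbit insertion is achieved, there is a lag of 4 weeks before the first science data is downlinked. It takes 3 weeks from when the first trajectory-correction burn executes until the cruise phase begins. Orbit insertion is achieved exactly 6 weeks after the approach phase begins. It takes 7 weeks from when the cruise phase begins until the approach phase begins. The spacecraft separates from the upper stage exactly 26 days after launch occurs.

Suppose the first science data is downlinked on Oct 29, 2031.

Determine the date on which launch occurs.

Apr 25, 2031

The first science data is downlinked: Oct 29, 2031.
Orbit insertion is achieved: Oct 29, 2031 − 4 weeks = Oct 1, 2031.
The approach phase begins: Oct 1, 2031 − 6 weeks = Aug 20, 2031.
The cruise phase begins: Aug 20, 2031 − 7 weeks = Jul 2, 2031.
The first trajectory-correction burn executes: Jul 2, 2031 − 3 weeks = Jun 11, 2031.
The spacecraft separates from the upper stage: Jun 11, 2031 − 3 weeks = May 21, 2031.
Launch occurs: May 21, 2031 − 26 days = Apr 25, 2031.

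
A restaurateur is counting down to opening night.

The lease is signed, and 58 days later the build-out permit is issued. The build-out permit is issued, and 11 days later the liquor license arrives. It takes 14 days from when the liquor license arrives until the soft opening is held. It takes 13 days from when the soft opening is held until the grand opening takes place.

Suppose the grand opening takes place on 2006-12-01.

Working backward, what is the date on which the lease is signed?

2006-08-27

The grand opening takes place: Dec 1, 2006.
The soft opening is held: Dec 1, 2006 − 13 days = Nov 18, 2006.
The liquor license arrives: Nov 18, 2006 − 14 days = Nov 4, 2006.
The build-out permit is issued: Nov 4, 2006 − 11 days = Oct 24, 2006.
The lease is signed: Oct 24, 2006 − 58 days = Aug 27, 2006.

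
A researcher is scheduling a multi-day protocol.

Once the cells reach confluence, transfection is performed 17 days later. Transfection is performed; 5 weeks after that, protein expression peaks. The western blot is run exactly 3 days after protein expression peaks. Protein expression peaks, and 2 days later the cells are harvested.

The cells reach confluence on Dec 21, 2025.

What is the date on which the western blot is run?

Feb 14, 2026

The cells reach confluence: Dec 21, 2025.
Transfection is performed: Dec 21, 2025 + 17 days = Jan 7, 2026.
Protein expression peaks: Jan 7, 2026 + 5 weeks = Feb 11, 2026.
The western blot is run: Feb 11, 2026 + 3 days = Feb 14, 2026.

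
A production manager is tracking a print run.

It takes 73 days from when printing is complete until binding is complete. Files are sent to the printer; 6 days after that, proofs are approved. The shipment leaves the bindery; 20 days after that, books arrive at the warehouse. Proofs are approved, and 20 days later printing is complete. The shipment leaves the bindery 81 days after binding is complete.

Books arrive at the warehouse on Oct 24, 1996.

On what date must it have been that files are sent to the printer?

Apr 7, 1996

Books arrive at the warehouse: Oct 24, 1996.
The shipment leaves the bindery: Oct 24, 1996 − 20 days = Oct 4, 1996.
Binding is complete: Oct 4, 1996 − 81 days = Jul 15, 1996.
Printing is complete: Jul 15, 1996 − 73 days = May 3, 1996.
Proofs are approved: May 3, 1996 − 20 days = Apr 13, 1996.
Files are sent to the printer: Apr 13, 1996 − 6 days = Apr 7, 1996.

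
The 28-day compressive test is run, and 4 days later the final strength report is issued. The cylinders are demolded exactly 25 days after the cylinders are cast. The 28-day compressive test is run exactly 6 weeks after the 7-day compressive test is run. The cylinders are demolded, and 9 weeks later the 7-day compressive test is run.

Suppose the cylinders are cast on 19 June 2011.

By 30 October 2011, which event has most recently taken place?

The cylinders are cast: Jun 19, 2011.
The cylinders are demolded: Jun 19, 2011 + 25 days = Jul 14, 2011.
The 7-day compressive test is run: Jul 14, 2011 + 9 weeks = Sep 15, 2011.
The 28-day compressive test is run: Sep 15, 2011 + 6 weeks = Oct 27, 2011.
The final strength report is issued: Oct 27, 2011 + 4 days = Oct 31, 2011.
Oct 30, 2011 falls between when the 28-day compressive test is run (Oct 27, 2011) and when the final strength report is issued (Oct 31, 2011).

The 28-day compressive test is run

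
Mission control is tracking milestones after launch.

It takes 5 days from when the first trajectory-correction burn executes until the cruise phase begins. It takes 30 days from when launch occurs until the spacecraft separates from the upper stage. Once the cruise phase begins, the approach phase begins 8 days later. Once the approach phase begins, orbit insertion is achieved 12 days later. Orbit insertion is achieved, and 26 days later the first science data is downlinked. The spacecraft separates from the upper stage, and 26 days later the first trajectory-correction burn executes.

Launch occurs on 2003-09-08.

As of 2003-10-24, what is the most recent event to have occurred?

Launch occurs: Sep 8, 2003.
The spacecraft separates from the upper stage: Sep 8, 2003 + 30 days = Oct 8, 2003.
The first trajectory-correction burn executes: Oct 8, 2003 + 26 days = Nov 3, 2003.
The cruise phase begins: Nov 3, 2003 + 5 days = Nov 8, 2003.
The approach phase begins: Nov 8, 2003 + 8 days = Nov 16, 2003.
Orbit insertion is achieved: Nov 16, 2003 + 12 days = Nov 28, 2003.
The first science data is downlinked: Nov 28, 2003 + 26 days = Dec 24, 2003.
Oct 24, 2003 falls between when the spacecraft separates from the upper stage (Oct 8, 2003) and when the first trajectory-correction burn executes (Nov 3, 2003).

The spacecraft separates from the upper stage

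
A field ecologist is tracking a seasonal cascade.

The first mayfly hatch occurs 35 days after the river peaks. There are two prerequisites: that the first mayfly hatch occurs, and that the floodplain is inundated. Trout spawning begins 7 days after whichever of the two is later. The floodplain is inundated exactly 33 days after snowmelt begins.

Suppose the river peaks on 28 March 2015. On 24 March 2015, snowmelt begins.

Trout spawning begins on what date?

The river peaks: Mar 28, 2015.
The first mayfly hatch occurs: Mar 28, 2015 + 35 days = May 2, 2015.
Snowmelt begins: Mar 24, 2015.
The floodplain is inundated: Mar 24, 2015 + 33 days = Apr 26, 2015.
Both prerequisites met — the first mayfly hatch occurs (May 2, 2015), the floodplain is inundated (Apr 26, 2015); the later is May 2, 2015.
Trout spawning begins: May 2, 2015 + 7 days = May 9, 2015.

9 May 2015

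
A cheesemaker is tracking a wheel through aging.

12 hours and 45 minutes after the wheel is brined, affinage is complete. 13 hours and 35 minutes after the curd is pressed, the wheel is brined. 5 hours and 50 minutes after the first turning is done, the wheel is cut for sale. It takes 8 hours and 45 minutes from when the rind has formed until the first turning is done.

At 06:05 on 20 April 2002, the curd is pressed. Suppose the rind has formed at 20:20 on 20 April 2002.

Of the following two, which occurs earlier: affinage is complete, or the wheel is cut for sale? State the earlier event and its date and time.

The curd is pressed: 06:05 Apr 20, 2002.
The wheel is brined: 06:05 Apr 20, 2002 + 13h35m = 19:40 Apr 20, 2002.
Affinage is complete: 19:40 Apr 20, 2002 + 12h45m = 08:25 Apr 21, 2002.
The rind has formed: 20:20 Apr 20, 2002.
The first turning is done: 20:20 Apr 20, 2002 + 8h45m = 05:05 Apr 21, 2002.
The wheel is cut for sale: 05:05 Apr 21, 2002 + 5h50m = 10:55 Apr 21, 2002.
Comparing: affinage is complete at 08:25 Apr 21, 2002 vs the wheel is cut for sale at 10:55 Apr 21, 2002. Earlier: affinage is complete.

Affinage is complete — 08:25 on 21 April 2002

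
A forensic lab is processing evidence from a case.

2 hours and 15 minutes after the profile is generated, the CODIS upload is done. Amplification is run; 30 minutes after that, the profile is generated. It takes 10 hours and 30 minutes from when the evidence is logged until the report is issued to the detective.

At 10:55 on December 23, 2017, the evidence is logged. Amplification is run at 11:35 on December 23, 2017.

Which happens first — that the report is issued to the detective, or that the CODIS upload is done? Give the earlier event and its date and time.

The evidence is logged: 10:55 Dec 23, 2017.
The report is issued to the detective: 10:55 Dec 23, 2017 + 10h30m = 21:25 Dec 23, 2017.
Amplification is run: 11:35 Dec 23, 2017.
The profile is generated: 11:35 Dec 23, 2017 + 30m = 12:05 Dec 23, 2017.
The CODIS upload is done: 12:05 Dec 23, 2017 + 2h15m = 14:20 Dec 23, 2017.
Comparing: the report is issued to the detective at 21:25 Dec 23, 2017 vs the CODIS upload is done at 14:20 Dec 23, 2017. Earlier: the CODIS upload is done.

The CODIS upload is done — 14:20 on December 23, 2017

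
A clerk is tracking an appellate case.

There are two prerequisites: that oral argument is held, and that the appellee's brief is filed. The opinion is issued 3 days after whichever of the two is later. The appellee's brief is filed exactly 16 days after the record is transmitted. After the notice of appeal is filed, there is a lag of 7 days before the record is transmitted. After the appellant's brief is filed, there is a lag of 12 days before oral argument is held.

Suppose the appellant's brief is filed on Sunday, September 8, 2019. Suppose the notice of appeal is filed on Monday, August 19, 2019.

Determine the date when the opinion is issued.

Monday, September 23, 2019

The appellant's brief is filed: Sep 8, 2019.
Oral argument is held: Sep 8, 2019 + 12 days = Sep 20, 2019.
The notice of appeal is filed: Aug 19, 2019.
The record is transmitted: Aug 19, 2019 + 7 days = Aug 26, 2019.
The appellee's brief is filed: Aug 26, 2019 + 16 days = Sep 11, 2019.
Both prerequisites met — oral argument is held (Sep 20, 2019), the appellee's brief is filed (Sep 11, 2019); the later is Sep 20, 2019.
The opinion is issued: Sep 20, 2019 + 3 days = Sep 23, 2019.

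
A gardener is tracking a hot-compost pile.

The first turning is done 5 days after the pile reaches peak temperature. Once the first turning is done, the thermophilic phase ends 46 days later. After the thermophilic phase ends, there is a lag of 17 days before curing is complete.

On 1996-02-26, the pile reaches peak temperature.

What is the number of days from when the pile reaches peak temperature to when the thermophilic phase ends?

51 days

Causal path: the pile reaches peak temperature → the first turning is done → the thermophilic phase ends.
Total delay along the path: 5 + 46 = 51 days.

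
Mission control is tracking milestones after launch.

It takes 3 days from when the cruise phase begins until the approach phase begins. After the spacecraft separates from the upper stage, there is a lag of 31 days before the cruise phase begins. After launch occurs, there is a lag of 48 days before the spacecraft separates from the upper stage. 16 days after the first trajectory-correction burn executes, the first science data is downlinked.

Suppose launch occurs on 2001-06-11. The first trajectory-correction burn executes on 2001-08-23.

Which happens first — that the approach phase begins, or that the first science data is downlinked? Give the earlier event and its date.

The approach phase begins — 2001-09-01

Launch occurs: Jun 11, 2001.
The spacecraft separates from the upper stage: Jun 11, 2001 + 48 days = Jul 29, 2001.
The cruise phase begins: Jul 29, 2001 + 31 days = Aug 29, 2001.
The approach phase begins: Aug 29, 2001 + 3 days = Sep 1, 2001.
The first trajectory-correction burn executes: Aug 23, 2001.
The first science data is downlinked: Aug 23, 2001 + 16 days = Sep 8, 2001.
Comparing: the approach phase begins on Sep 1, 2001 vs the first science data is downlinked on Sep 8, 2001. Earlier: the approach phase begins.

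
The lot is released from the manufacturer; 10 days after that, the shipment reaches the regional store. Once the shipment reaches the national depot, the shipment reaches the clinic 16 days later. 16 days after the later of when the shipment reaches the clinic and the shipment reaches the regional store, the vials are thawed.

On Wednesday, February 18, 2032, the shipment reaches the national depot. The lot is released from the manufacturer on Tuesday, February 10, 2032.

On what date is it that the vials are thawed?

The shipment reaches the national depot: Feb 18, 2032.
The shipment reaches the clinic: Feb 18, 2032 + 16 days = Mar 5, 2032.
The lot is released from the manufacturer: Feb 10, 2032.
The shipment reaches the regional store: Feb 10, 2032 + 10 days = Feb 20, 2032.
Both prerequisites met — the shipment reaches the clinic (Mar 5, 2032), the shipment reaches the regional store (Feb 20, 2032); the later is Mar 5, 2032.
The vials are thawed: Mar 5, 2032 + 16 days = Mar 21, 2032.

Sunday, March 21, 2032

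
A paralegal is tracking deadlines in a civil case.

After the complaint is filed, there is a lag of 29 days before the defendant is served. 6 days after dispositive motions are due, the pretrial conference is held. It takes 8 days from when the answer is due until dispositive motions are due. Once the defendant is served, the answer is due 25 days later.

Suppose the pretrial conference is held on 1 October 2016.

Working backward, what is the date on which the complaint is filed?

25 July 2016

The pretrial conference is held: Oct 1, 2016.
Dispositive motions are due: Oct 1, 2016 − 6 days = Sep 25, 2016.
The answer is due: Sep 25, 2016 − 8 days = Sep 17, 2016.
The defendant is served: Sep 17, 2016 − 25 days = Aug 23, 2016.
The complaint is filed: Aug 23, 2016 − 29 days = Jul 25, 2016.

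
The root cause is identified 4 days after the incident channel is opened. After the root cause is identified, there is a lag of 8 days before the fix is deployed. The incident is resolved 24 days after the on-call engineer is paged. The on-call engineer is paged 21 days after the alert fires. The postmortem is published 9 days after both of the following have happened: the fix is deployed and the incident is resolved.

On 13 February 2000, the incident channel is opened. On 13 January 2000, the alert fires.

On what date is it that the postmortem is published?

7 March 2000

The incident channel is opened: Feb 13, 2000.
The root cause is identified: Feb 13, 2000 + 4 days = Feb 17, 2000.
The fix is deployed: Feb 17, 2000 + 8 days = Feb 25, 2000.
The alert fires: Jan 13, 2000.
The on-call engineer is paged: Jan 13, 2000 + 21 days = Feb 3, 2000.
The incident is resolved: Feb 3, 2000 + 24 days = Feb 27, 2000.
Both prerequisites met — the fix is deployed (Feb 25, 2000), the incident is resolved (Feb 27, 2000); the later is Feb 27, 2000.
The postmortem is published: Feb 27, 2000 + 9 days = Mar 7, 2000.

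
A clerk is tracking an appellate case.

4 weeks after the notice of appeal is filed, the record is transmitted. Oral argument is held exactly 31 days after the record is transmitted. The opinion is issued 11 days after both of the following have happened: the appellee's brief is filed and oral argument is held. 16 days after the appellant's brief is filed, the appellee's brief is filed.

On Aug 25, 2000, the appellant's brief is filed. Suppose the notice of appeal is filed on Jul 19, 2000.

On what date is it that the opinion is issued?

Sep 27, 2000

The appellant's brief is filed: Aug 25, 2000.
The appellee's brief is filed: Aug 25, 2000 + 16 days = Sep 10, 2000.
The notice of appeal is filed: Jul 19, 2000.
The record is transmitted: Jul 19, 2000 + 4 weeks = Aug 16, 2000.
Oral argument is held: Aug 16, 2000 + 31 days = Sep 16, 2000.
Both prerequisites met — the appellee's brief is filed (Sep 10, 2000), oral argument is held (Sep 16, 2000); the later is Sep 16, 2000.
The opinion is issued: Sep 16, 2000 + 11 days = Sep 27, 2000.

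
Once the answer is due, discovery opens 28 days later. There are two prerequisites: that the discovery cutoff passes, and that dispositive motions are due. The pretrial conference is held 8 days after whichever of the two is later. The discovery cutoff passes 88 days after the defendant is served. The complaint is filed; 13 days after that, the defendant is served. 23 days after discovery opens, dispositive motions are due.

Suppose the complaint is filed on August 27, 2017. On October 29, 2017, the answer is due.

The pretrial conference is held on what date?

December 27, 2017

The complaint is filed: Aug 27, 2017.
The defendant is served: Aug 27, 2017 + 13 days = Sep 9, 2017.
The discovery cutoff passes: Sep 9, 2017 + 88 days = Dec 6, 2017.
The answer is due: Oct 29, 2017.
Discovery opens: Oct 29, 2017 + 28 days = Nov 26, 2017.
Dispositive motions are due: Nov 26, 2017 + 23 days = Dec 19, 2017.
Both prerequisites met — the discovery cutoff passes (Dec 6, 2017), dispositive motions are due (Dec 19, 2017); the later is Dec 19, 2017.
The pretrial conference is held: Dec 19, 2017 + 8 days = Dec 27, 2017.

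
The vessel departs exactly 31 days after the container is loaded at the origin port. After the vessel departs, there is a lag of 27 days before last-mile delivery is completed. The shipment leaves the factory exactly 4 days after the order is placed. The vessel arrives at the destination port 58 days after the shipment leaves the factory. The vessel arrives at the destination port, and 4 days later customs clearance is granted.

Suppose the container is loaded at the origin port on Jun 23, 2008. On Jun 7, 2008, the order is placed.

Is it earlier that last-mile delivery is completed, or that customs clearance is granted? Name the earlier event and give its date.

The container is loaded at the origin port: Jun 23, 2008.
The vessel departs: Jun 23, 2008 + 31 days = Jul 24, 2008.
Last-mile delivery is completed: Jul 24, 2008 + 27 days = Aug 20, 2008.
The order is placed: Jun 7, 2008.
The shipment leaves the factory: Jun 7, 2008 + 4 days = Jun 11, 2008.
The vessel arrives at the destination port: Jun 11, 2008 + 58 days = Aug 8, 2008.
Customs clearance is granted: Aug 8, 2008 + 4 days = Aug 12, 2008.
Comparing: last-mile delivery is completed on Aug 20, 2008 vs customs clearance is granted on Aug 12, 2008. Earlier: customs clearance is granted.

Customs clearance is granted — Aug 12, 2008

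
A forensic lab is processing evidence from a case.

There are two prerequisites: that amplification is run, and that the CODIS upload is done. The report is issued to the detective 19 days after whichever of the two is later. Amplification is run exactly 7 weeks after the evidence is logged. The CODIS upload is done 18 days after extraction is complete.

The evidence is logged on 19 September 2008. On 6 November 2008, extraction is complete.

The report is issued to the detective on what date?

The evidence is logged: Sep 19, 2008.
Amplification is run: Sep 19, 2008 + 7 weeks = Nov 7, 2008.
Extraction is complete: Nov 6, 2008.
The CODIS upload is done: Nov 6, 2008 + 18 days = Nov 24, 2008.
Both prerequisites met — amplification is run (Nov 7, 2008), the CODIS upload is done (Nov 24, 2008); the later is Nov 24, 2008.
The report is issued to the detective: Nov 24, 2008 + 19 days = Dec 13, 2008.

13 December 2008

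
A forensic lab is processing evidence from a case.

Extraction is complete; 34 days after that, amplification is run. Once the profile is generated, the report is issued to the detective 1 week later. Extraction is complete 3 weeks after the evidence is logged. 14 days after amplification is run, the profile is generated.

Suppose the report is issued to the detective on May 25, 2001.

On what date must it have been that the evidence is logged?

March 10, 2001

The report is issued to the detective: May 25, 2001.
The profile is generated: May 25, 2001 − 1 week = May 18, 2001.
Amplification is run: May 18, 2001 − 14 days = May 4, 2001.
Extraction is complete: May 4, 2001 − 34 days = Mar 31, 2001.
The evidence is logged: Mar 31, 2001 − 3 weeks = Mar 10, 2001.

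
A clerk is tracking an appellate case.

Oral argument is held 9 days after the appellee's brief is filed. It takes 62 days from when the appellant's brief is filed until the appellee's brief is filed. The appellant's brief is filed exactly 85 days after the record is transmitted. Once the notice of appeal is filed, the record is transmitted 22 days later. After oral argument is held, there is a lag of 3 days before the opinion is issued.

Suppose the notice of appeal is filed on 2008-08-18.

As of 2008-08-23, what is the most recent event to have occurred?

The notice of appeal is filed: Aug 18, 2008.
The record is transmitted: Aug 18, 2008 + 22 days = Sep 9, 2008.
The appellant's brief is filed: Sep 9, 2008 + 85 days = Dec 3, 2008.
The appellee's brief is filed: Dec 3, 2008 + 62 days = Feb 3, 2009.
Oral argument is held: Feb 3, 2009 + 9 days = Feb 12, 2009.
The opinion is issued: Feb 12, 2009 + 3 days = Feb 15, 2009.
Aug 23, 2008 falls between when the notice of appeal is filed (Aug 18, 2008) and when the record is transmitted (Sep 9, 2008).

The notice of appeal is filed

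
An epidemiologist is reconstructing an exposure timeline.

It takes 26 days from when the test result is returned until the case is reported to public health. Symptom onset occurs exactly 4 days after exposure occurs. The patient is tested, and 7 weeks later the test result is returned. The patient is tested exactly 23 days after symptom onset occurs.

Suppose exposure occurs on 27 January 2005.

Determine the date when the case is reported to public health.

9 May 2005

Exposure occurs: Jan 27, 2005.
Symptom onset occurs: Jan 27, 2005 + 4 days = Jan 31, 2005.
The patient is tested: Jan 31, 2005 + 23 days = Feb 23, 2005.
The test result is returned: Feb 23, 2005 + 7 weeks = Apr 13, 2005.
The case is reported to public health: Apr 13, 2005 + 26 days = May 9, 2005.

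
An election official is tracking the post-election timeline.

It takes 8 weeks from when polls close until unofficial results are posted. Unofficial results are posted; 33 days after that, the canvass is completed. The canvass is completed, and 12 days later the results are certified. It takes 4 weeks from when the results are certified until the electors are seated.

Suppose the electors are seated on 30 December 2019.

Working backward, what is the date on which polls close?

23 August 2019

The electors are seated: Dec 30, 2019.
The results are certified: Dec 30, 2019 − 4 weeks = Dec 2, 2019.
The canvass is completed: Dec 2, 2019 − 12 days = Nov 20, 2019.
Unofficial results are posted: Nov 20, 2019 − 33 days = Oct 18, 2019.
Polls close: Oct 18, 2019 − 8 weeks = Aug 23, 2019.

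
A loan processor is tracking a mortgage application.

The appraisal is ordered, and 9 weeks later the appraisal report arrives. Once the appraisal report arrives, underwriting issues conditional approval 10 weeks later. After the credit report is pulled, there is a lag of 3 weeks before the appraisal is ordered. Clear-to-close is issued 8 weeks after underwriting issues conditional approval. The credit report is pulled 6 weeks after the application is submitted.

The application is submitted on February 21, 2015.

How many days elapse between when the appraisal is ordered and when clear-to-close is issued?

189 days

Causal path: the appraisal is ordered → the appraisal report arrives → underwriting issues conditional approval → clear-to-close is issued.
Total delay along the path: 9 + 10 + 8 weeks = 27 weeks = 189 days.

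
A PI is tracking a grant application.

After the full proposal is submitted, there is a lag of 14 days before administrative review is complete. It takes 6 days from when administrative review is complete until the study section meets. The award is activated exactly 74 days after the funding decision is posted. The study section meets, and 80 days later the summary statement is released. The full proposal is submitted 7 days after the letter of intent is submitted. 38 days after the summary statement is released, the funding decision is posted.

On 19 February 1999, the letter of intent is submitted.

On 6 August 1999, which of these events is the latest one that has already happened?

The funding decision is posted

The letter of intent is submitted: Feb 19, 1999.
The full proposal is submitted: Feb 19, 1999 + 7 days = Feb 26, 1999.
Administrative review is complete: Feb 26, 1999 + 14 days = Mar 12, 1999.
The study section meets: Mar 12, 1999 + 6 days = Mar 18, 1999.
The summary statement is released: Mar 18, 1999 + 80 days = Jun 6, 1999.
The funding decision is posted: Jun 6, 1999 + 38 days = Jul 14, 1999.
The award is activated: Jul 14, 1999 + 74 days = Sep 26, 1999.
Aug 6, 1999 falls between when the funding decision is posted (Jul 14, 1999) and when the award is activated (Sep 26, 1999).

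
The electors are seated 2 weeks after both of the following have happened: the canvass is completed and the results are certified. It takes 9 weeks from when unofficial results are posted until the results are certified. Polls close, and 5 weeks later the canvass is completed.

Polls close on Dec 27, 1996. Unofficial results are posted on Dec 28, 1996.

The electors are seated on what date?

Polls close: Dec 27, 1996.
The canvass is completed: Dec 27, 1996 + 5 weeks = Jan 31, 1997.
Unofficial results are posted: Dec 28, 1996.
The results are certified: Dec 28, 1996 + 9 weeks = Mar 1, 1997.
Both prerequisites met — the canvass is completed (Jan 31, 1997), the results are certified (Mar 1, 1997); the later is Mar 1, 1997.
The electors are seated: Mar 1, 1997 + 2 weeks = Mar 15, 1997.

Mar 15, 1997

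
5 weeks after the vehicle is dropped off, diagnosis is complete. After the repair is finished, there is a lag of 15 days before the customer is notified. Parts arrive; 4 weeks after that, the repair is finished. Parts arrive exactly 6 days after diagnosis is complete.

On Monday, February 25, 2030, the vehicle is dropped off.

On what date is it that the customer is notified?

Monday, May 20, 2030

The vehicle is dropped off: Feb 25, 2030.
Diagnosis is complete: Feb 25, 2030 + 5 weeks = Apr 1, 2030.
Parts arrive: Apr 1, 2030 + 6 days = Apr 7, 2030.
The repair is finished: Apr 7, 2030 + 4 weeks = May 5, 2030.
The customer is notified: May 5, 2030 + 15 days = May 20, 2030.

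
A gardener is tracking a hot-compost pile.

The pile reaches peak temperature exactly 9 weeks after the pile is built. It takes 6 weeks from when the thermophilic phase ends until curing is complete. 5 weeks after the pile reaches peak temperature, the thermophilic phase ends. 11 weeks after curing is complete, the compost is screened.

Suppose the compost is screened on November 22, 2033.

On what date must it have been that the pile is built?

April 19, 2033

The compost is screened: Nov 22, 2033.
Curing is complete: Nov 22, 2033 − 11 weeks = Sep 6, 2033.
The thermophilic phase ends: Sep 6, 2033 − 6 weeks = Jul 26, 2033.
The pile reaches peak temperature: Jul 26, 2033 − 5 weeks = Jun 21, 2033.
The pile is built: Jun 21, 2033 − 9 weeks = Apr 19, 2033.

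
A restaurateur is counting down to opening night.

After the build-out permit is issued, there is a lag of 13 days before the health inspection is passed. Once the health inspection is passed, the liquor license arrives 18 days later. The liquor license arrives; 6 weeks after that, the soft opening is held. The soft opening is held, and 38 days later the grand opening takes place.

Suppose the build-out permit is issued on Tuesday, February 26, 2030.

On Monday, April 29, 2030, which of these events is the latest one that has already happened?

The build-out permit is issued: Feb 26, 2030.
The health inspection is passed: Feb 26, 2030 + 13 days = Mar 11, 2030.
The liquor license arrives: Mar 11, 2030 + 18 days = Mar 29, 2030.
The soft opening is held: Mar 29, 2030 + 6 weeks = May 10, 2030.
The grand opening takes place: May 10, 2030 + 38 days = Jun 17, 2030.
Apr 29, 2030 falls between when the liquor license arrives (Mar 29, 2030) and when the soft opening is held (May 10, 2030).

The liquor license arrives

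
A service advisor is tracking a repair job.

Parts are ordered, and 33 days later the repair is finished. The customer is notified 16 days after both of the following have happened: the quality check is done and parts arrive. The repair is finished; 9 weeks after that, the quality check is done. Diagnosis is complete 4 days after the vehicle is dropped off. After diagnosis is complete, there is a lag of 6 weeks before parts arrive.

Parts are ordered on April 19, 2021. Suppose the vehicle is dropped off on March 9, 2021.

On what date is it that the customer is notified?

Parts are ordered: Apr 19, 2021.
The repair is finished: Apr 19, 2021 + 33 days = May 22, 2021.
The quality check is done: May 22, 2021 + 9 weeks = Jul 24, 2021.
The vehicle is dropped off: Mar 9, 2021.
Diagnosis is complete: Mar 9, 2021 + 4 days = Mar 13, 2021.
Parts arrive: Mar 13, 2021 + 6 weeks = Apr 24, 2021.
Both prerequisites met — the quality check is done (Jul 24, 2021), parts arrive (Apr 24, 2021); the later is Jul 24, 2021.
The customer is notified: Jul 24, 2021 + 16 days = Aug 9, 2021.

August 9, 2021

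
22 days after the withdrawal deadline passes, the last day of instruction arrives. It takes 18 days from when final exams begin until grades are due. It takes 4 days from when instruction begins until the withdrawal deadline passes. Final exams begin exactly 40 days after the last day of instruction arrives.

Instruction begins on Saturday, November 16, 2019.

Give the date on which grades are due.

Saturday, February 8, 2020

Instruction begins: Nov 16, 2019.
The withdrawal deadline passes: Nov 16, 2019 + 4 days = Nov 20, 2019.
The last day of instruction arrives: Nov 20, 2019 + 22 days = Dec 12, 2019.
Final exams begin: Dec 12, 2019 + 40 days = Jan 21, 2020.
Grades are due: Jan 21, 2020 + 18 days = Feb 8, 2020.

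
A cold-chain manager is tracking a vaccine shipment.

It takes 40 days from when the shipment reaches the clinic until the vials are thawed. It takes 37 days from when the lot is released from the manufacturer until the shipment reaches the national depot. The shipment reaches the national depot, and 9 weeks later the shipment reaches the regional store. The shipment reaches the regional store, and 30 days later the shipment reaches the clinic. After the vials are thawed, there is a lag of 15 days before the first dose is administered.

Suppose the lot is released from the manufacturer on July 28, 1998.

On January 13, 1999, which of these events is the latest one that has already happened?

The shipment reaches the clinic

The lot is released from the manufacturer: Jul 28, 1998.
The shipment reaches the national depot: Jul 28, 1998 + 37 days = Sep 3, 1998.
The shipment reaches the regional store: Sep 3, 1998 + 9 weeks = Nov 5, 1998.
The shipment reaches the clinic: Nov 5, 1998 + 30 days = Dec 5, 1998.
The vials are thawed: Dec 5, 1998 + 40 days = Jan 14, 1999.
The first dose is administered: Jan 14, 1999 + 15 days = Jan 29, 1999.
Jan 13, 1999 falls between when the shipment reaches the clinic (Dec 5, 1998) and when the vials are thawed (Jan 14, 1999).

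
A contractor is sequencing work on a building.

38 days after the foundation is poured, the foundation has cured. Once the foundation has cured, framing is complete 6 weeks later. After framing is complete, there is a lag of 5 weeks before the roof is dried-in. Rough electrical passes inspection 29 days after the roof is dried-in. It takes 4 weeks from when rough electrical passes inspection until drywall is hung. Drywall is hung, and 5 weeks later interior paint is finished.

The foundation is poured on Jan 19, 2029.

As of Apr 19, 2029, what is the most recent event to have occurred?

Framing is complete

The foundation is poured: Jan 19, 2029.
The foundation has cured: Jan 19, 2029 + 38 days = Feb 26, 2029.
Framing is complete: Feb 26, 2029 + 6 weeks = Apr 9, 2029.
The roof is dried-in: Apr 9, 2029 + 5 weeks = May 14, 2029.
Rough electrical passes inspection: May 14, 2029 + 29 days = Jun 12, 2029.
Drywall is hung: Jun 12, 2029 + 4 weeks = Jul 10, 2029.
Interior paint is finished: Jul 10, 2029 + 5 weeks = Aug 14, 2029.
Apr 19, 2029 falls between when framing is complete (Apr 9, 2029) and when the roof is dried-in (May 14, 2029).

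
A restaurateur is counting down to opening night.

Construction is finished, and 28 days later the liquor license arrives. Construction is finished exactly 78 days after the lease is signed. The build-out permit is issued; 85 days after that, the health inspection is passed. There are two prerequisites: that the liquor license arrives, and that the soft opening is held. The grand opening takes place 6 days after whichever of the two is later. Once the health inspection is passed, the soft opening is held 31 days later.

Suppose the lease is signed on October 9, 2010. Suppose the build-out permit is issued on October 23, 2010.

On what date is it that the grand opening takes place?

The lease is signed: Oct 9, 2010.
Construction is finished: Oct 9, 2010 + 78 days = Dec 26, 2010.
The liquor license arrives: Dec 26, 2010 + 28 days = Jan 23, 2011.
The build-out permit is issued: Oct 23, 2010.
The health inspection is passed: Oct 23, 2010 + 85 days = Jan 16, 2011.
The soft opening is held: Jan 16, 2011 + 31 days = Feb 16, 2011.
Both prerequisites met — the liquor license arrives (Jan 23, 2011), the soft opening is held (Feb 16, 2011); the later is Feb 16, 2011.
The grand opening takes place: Feb 16, 2011 + 6 days = Feb 22, 2011.

February 22, 2011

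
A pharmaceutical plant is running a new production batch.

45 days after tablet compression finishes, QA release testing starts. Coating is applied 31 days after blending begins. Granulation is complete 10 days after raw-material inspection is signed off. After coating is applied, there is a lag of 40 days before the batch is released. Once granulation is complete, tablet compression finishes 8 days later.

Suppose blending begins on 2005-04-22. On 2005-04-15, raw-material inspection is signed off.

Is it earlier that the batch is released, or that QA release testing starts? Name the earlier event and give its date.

QA release testing starts — 2005-06-17

Blending begins: Apr 22, 2005.
Coating is applied: Apr 22, 2005 + 31 days = May 23, 2005.
The batch is released: May 23, 2005 + 40 days = Jul 2, 2005.
Raw-material inspection is signed off: Apr 15, 2005.
Granulation is complete: Apr 15, 2005 + 10 days = Apr 25, 2005.
Tablet compression finishes: Apr 25, 2005 + 8 days = May 3, 2005.
QA release testing starts: May 3, 2005 + 45 days = Jun 17, 2005.
Comparing: the batch is released on Jul 2, 2005 vs QA release testing starts on Jun 17, 2005. Earlier: QA release testing starts.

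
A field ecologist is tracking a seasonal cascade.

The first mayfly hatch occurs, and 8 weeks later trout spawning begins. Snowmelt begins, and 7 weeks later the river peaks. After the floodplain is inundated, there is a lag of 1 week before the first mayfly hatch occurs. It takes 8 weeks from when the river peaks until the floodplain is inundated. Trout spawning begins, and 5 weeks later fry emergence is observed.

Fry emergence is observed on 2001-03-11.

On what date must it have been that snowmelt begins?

Fry emergence is observed: Mar 11, 2001.
Trout spawning begins: Mar 11, 2001 − 5 weeks = Feb 4, 2001.
The first mayfly hatch occurs: Feb 4, 2001 − 8 weeks = Dec 10, 2000.
The floodplain is inundated: Dec 10, 2000 − 1 week = Dec 3, 2000.
The river peaks: Dec 3, 2000 − 8 weeks = Oct 8, 2000.
Snowmelt begins: Oct 8, 2000 − 7 weeks = Aug 20, 2000.

2000-08-20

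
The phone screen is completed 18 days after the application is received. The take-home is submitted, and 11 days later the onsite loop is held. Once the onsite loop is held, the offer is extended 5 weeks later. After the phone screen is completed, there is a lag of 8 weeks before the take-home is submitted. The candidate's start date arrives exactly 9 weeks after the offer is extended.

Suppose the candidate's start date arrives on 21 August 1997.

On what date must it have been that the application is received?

The candidate's start date arrives: Aug 21, 1997.
The offer is extended: Aug 21, 1997 − 9 weeks = Jun 19, 1997.
The onsite loop is held: Jun 19, 1997 − 5 weeks = May 15, 1997.
The take-home is submitted: May 15, 1997 − 11 days = May 4, 1997.
The phone screen is completed: May 4, 1997 − 8 weeks = Mar 9, 1997.
The application is received: Mar 9, 1997 − 18 days = Feb 19, 1997.

19 February 1997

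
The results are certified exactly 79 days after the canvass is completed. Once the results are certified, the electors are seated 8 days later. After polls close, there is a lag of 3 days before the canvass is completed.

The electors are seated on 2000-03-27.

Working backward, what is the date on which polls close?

The electors are seated: Mar 27, 2000.
The results are certified: Mar 27, 2000 − 8 days = Mar 19, 2000.
The canvass is completed: Mar 19, 2000 − 79 days = Dec 31, 1999.
Polls close: Dec 31, 1999 − 3 days = Dec 28, 1999.

1999-12-28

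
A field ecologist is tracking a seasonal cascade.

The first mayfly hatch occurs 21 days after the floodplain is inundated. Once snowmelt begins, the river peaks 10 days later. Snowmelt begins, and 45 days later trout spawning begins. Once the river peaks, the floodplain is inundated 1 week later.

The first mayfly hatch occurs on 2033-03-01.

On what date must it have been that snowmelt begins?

The first mayfly hatch occurs: Mar 1, 2033.
The floodplain is inundated: Mar 1, 2033 − 21 days = Feb 8, 2033.
The river peaks: Feb 8, 2033 − 1 week = Feb 1, 2033.
Snowmelt begins: Feb 1, 2033 − 10 days = Jan 22, 2033.

2033-01-22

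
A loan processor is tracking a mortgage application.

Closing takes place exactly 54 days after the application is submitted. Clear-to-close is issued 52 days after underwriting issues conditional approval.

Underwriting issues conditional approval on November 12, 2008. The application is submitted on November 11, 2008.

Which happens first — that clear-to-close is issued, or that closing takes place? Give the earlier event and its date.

Underwriting issues conditional approval: Nov 12, 2008.
Clear-to-close is issued: Nov 12, 2008 + 52 days = Jan 3, 2009.
The application is submitted: Nov 11, 2008.
Closing takes place: Nov 11, 2008 + 54 days = Jan 4, 2009.
Comparing: clear-to-close is issued on Jan 3, 2009 vs closing takes place on Jan 4, 2009. Earlier: clear-to-close is issued.

Clear-to-close is issued — January 3, 2009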